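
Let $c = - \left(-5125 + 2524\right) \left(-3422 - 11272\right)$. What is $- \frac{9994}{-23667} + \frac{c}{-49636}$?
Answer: $\frac{452513679941}{587367606} \approx 770.41$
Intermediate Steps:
$c = -38219094$ ($c = - \left(-2601\right) \left(-14694\right) = \left(-1\right) 38219094 = -38219094$)
$- \frac{9994}{-23667} + \frac{c}{-49636} = - \frac{9994}{-23667} - \frac{38219094}{-49636} = \left(-9994\right) \left(- \frac{1}{23667}\right) - - \frac{19109547}{24818} = \frac{9994}{23667} + \frac{19109547}{24818} = \frac{452513679941}{587367606}$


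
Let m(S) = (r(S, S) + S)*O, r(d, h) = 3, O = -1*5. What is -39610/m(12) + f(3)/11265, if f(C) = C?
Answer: 1189885/2253 ≈ 528.13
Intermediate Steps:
O = -5
m(S) = -15 - 5*S (m(S) = (3 + S)*(-5) = -15 - 5*S)
-39610/m(12) + f(3)/11265 = -39610/(-15 - 5*12) + 3/11265 = -39610/(-15 - 60) + 3*(1/11265) = -39610/(-75) + 1/3755 = -39610*(-1/75) + 1/3755 = 7922/15 + 1/3755 = 1189885/2253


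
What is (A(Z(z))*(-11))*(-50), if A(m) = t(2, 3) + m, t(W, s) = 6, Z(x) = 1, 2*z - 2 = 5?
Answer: 3850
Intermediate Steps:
z = 7/2 (z = 1 + (½)*5 = 1 + 5/2 = 7/2 ≈ 3.5000)
A(m) = 6 + m
(A(Z(z))*(-11))*(-50) = ((6 + 1)*(-11))*(-50) = (7*(-11))*(-50) = -77*(-50) = 3850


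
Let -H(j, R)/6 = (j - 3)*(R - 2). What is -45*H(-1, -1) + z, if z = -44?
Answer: 3196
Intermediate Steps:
H(j, R) = -6*(-3 + j)*(-2 + R) (H(j, R) = -6*(j - 3)*(R - 2) = -6*(-3 + j)*(-2 + R))
-45*H(-1, -1) + z = -45*(-36 + 12*(-1) + 18*(-1) - 6*(-1)*(-1)) - 44 = -45*(-36 - 12 - 18 - 6) - 44 = -45*(-72) - 44 = 3240 - 44 = 3196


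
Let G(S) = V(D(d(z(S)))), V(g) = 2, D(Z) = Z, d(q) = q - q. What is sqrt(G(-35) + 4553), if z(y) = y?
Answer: sqrt(4555) ≈ 67.491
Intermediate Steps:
d(q) = 0
G(S) = 2
sqrt(G(-35) + 4553) = sqrt(2 + 4553) = sqrt(4555)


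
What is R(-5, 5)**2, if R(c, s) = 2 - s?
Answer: 9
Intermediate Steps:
R(-5, 5)**2 = (2 - 1*5)**2 = (2 - 5)**2 = (-3)**2 = 9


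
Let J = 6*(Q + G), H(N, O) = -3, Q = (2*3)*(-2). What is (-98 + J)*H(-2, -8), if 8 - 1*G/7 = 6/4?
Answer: -309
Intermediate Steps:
Q = -12 (Q = 6*(-2) = -12)
G = 91/2 (G = 56 - 42/4 = 56 - 7*3/2 = 56 - 21/2 = 91/2 ≈ 45.500)
J = 201 (J = 6*(-12 + 91/2) = 6*(67/2) = 201)
(-98 + J)*H(-2, -8) = (-98 + 201)*(-3) = 103*(-3) = -309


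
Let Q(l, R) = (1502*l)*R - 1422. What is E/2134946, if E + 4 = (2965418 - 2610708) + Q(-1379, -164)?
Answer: 170019798/1067473 ≈ 159.27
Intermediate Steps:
Q(l, R) = -1422 + 1502*R*l (Q(l, R) = 1502*R*l - 1422 = -1422 + 1502*R*l)
E = 340039596 (E = -4 + ((2965418 - 2610708) + (-1422 + 1502*(-164)*(-1379))) = -4 + (354710 + (-1422 + 339686312)) = -4 + (354710 + 339684890) = -4 + 340039600 = 340039596)
E/2134946 = 340039596/2134946 = 340039596*(1/2134946) = 170019798/1067473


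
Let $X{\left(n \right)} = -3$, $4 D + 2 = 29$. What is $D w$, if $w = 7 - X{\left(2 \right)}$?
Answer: $\frac{135}{2} \approx 67.5$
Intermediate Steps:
$D = \frac{27}{4}$ ($D = - \frac{1}{2} + \frac{1}{4} \cdot 29 = - \frac{1}{2} + \frac{29}{4} = \frac{27}{4} \approx 6.75$)
$w = 10$ ($w = 7 - -3 = 7 + 3 = 10$)
$D w = \frac{27}{4} \cdot 10 = \frac{135}{2}$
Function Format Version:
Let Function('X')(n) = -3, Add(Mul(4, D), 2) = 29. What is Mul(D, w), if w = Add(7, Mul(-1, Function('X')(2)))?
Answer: Rational(135, 2) ≈ 67.500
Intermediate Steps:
D = Rational(27, 4) (D = Add(Rational(-1, 2), Mul(Rational(1, 4), 29)) = Add(Rational(-1, 2), Rational(29, 4)) = Rational(27, 4) ≈ 6.7500)
w = 10 (w = Add(7, Mul(-1, -3)) = Add(7, 3) = 10)
Mul(D, w) = Mul(Rational(27, 4), 10) = Rational(135, 2)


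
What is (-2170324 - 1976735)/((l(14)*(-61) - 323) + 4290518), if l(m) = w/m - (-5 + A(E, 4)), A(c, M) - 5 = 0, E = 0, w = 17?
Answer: -58058826/60061693 ≈ -0.96665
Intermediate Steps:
A(c, M) = 5 (A(c, M) = 5 + 0 = 5)
l(m) = 17/m (l(m) = 17/m - (-5 + 5) = 17/m - 1*0 = 17/m + 0 = 17/m)
(-2170324 - 1976735)/((l(14)*(-61) - 323) + 4290518) = (-2170324 - 1976735)/(((17/14)*(-61) - 323) + 4290518) = -4147059/(((17*(1/14))*(-61) - 323) + 4290518) = -4147059/(((17/14)*(-61) - 323) + 4290518) = -4147059/((-1037/14 - 323) + 4290518) = -4147059/(-5559/14 + 4290518) = -4147059/60061693/14 = -4147059*14/60061693 = -58058826/60061693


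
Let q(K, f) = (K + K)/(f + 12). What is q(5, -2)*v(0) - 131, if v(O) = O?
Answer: -131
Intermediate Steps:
q(K, f) = 2*K/(12 + f) (q(K, f) = (2*K)/(12 + f) = 2*K/(12 + f))
q(5, -2)*v(0) - 131 = (2*5/(12 - 2))*0 - 131 = (2*5/10)*0 - 131 = (2*5*(1/10))*0 - 131 = 1*0 - 131 = 0 - 131 = -131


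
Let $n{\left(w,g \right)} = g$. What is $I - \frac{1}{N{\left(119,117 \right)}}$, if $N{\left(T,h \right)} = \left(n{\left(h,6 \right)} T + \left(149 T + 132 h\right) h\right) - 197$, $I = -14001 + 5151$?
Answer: $- \frac{34355629201}{3881992} \approx -8850.0$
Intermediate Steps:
$I = -8850$
$N{\left(T,h \right)} = -197 + 6 T + h \left(132 h + 149 T\right)$ ($N{\left(T,h \right)} = \left(6 T + \left(149 T + 132 h\right) h\right) - 197 = \left(6 T + \left(132 h + 149 T\right) h\right) - 197 = \left(6 T + h \left(132 h + 149 T\right)\right) - 197 = -197 + 6 T + h \left(132 h + 149 T\right)$)
$I - \frac{1}{N{\left(119,117 \right)}} = -8850 - \frac{1}{-197 + 6 \cdot 119 + 132 \cdot 117^{2} + 149 \cdot 119 \cdot 117} = -8850 - \frac{1}{-197 + 714 + 132 \cdot 13689 + 2074527} = -8850 - \frac{1}{-197 + 714 + 1806948 + 2074527} = -8850 - \frac{1}{3881992} = - \frac{34355629201}{3881992}$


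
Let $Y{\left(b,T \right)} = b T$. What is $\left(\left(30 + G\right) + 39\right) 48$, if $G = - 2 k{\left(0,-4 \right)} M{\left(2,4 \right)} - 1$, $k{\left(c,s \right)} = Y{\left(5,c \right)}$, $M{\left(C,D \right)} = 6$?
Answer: $3264$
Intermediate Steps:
$Y{\left(b,T \right)} = T b$
$k{\left(c,s \right)} = 5 c$ ($k{\left(c,s \right)} = c 5 = 5 c$)
$G = -1$ ($G = - 2 \cdot 5 \cdot 0 \cdot 6 - 1 = - 2 \cdot 0 \cdot 6 - 1 = \left(-2\right) 0 - 1 = 0 - 1 = -1$)
$\left(\left(30 + G\right) + 39\right) 48 = \left(\left(30 - 1\right) + 39\right) 48 = \left(29 + 39\right) 48 = 68 \cdot 48 = 3264$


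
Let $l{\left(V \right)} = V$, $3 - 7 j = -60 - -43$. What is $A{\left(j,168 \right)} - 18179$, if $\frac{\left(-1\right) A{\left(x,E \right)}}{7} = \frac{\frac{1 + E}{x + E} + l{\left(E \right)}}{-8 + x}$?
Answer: $- \frac{59447045}{3312} \approx -17949.0$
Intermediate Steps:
$j = \frac{20}{7}$ ($j = \frac{3}{7} - \frac{-60 - -43}{7} = \frac{3}{7} - \frac{-60 + 43}{7} = \frac{3}{7} - - \frac{17}{7} = \frac{3}{7} + \frac{17}{7} = \frac{20}{7} \approx 2.8571$)
$A{\left(x,E \right)} = - \frac{7 \left(E + \frac{1 + E}{E + x}\right)}{-8 + x}$ ($A{\left(x,E \right)} = - 7 \frac{\frac{1 + E}{x + E} + E}{-8 + x} = - 7 \frac{\frac{1 + E}{E + x} + E}{-8 + x} = - 7 \frac{E + \frac{1 + E}{E + x}}{-8 + x} = - \frac{7 \left(E + \frac{1 + E}{E + x}\right)}{-8 + x}$)
$A{\left(j,168 \right)} - 18179 = \frac{7 \left(-1 - 168 - 168^{2} - 168 \cdot \frac{20}{7}\right)}{\left(\frac{20}{7}\right)^{2} - 1344 - \frac{160}{7} + 168 \cdot \frac{20}{7}} - 18179 = \frac{7 \left(-1 - 168 - 28224 - 480\right)}{\frac{400}{49} - 1344 - \frac{160}{7} + 480} - 18179 = \frac{7 \left(-1 - 168 - 28224 - 480\right)}{- \frac{43056}{49}} - 18179 = 7 \left(- \frac{49}{43056}\right) \left(-28873\right) - 18179 = \frac{761803}{3312} - 18179 = - \frac{59447045}{3312}$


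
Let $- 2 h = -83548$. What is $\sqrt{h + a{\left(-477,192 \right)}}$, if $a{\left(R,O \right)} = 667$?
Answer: $\sqrt{42441} \approx 206.01$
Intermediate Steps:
$h = 41774$ ($h = \left(- \frac{1}{2}\right) \left(-83548\right) = 41774$)
$\sqrt{h + a{\left(-477,192 \right)}} = \sqrt{41774 + 667} = \sqrt{42441}$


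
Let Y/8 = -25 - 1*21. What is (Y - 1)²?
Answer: 136161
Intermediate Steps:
Y = -368 (Y = 8*(-25 - 1*21) = 8*(-25 - 21) = 8*(-46) = -368)
(Y - 1)² = (-368 - 1)² = (-369)² = 136161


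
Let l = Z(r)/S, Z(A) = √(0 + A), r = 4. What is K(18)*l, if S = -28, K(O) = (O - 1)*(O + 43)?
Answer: -1037/14 ≈ -74.071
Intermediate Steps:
Z(A) = √A
K(O) = (-1 + O)*(43 + O)
l = -1/14 (l = √4/(-28) = 2*(-1/28) = -1/14 ≈ -0.071429)
K(18)*l = (-43 + 18² + 42*18)*(-1/14) = (-43 + 324 + 756)*(-1/14) = 1037*(-1/14) = -1037/14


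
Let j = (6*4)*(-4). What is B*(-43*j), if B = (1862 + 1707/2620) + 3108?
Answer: 13439846424/655 ≈ 2.0519e+7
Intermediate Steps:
j = -96 (j = 24*(-4) = -96)
B = 13023107/2620 (B = (1862 + 1707*(1/2620)) + 3108 = (1862 + 1707/2620) + 3108 = 4880147/2620 + 3108 = 13023107/2620 ≈ 4970.6)
B*(-43*j) = 13023107*(-43*(-96))/2620 = (13023107/2620)*4128 = 13439846424/655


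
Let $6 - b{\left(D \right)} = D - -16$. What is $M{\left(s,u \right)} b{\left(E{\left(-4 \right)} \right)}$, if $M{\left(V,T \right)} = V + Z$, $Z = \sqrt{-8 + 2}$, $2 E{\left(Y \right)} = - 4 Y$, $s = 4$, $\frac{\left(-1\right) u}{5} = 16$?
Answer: $-72 - 18 i \sqrt{6} \approx -72.0 - 44.091 i$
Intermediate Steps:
$u = -80$ ($u = \left(-5\right) 16 = -80$)
$E{\left(Y \right)} = - 2 Y$ ($E{\left(Y \right)} = \frac{\left(-1\right) 4 Y}{2} = \frac{\left(-4\right) Y}{2} = - 2 Y$)
$Z = i \sqrt{6}$ ($Z = \sqrt{-6} = i \sqrt{6} \approx 2.4495 i$)
$b{\left(D \right)} = -10 - D$ ($b{\left(D \right)} = 6 - \left(D - -16\right) = 6 - \left(D + 16\right) = 6 - \left(16 + D\right) = -10 - D$)
$M{\left(V,T \right)} = V + i \sqrt{6}$
$M{\left(s,u \right)} b{\left(E{\left(-4 \right)} \right)} = \left(4 + i \sqrt{6}\right) \left(-10 - \left(-2\right) \left(-4\right)\right) = \left(4 + i \sqrt{6}\right) \left(-10 - 8\right) = \left(4 + i \sqrt{6}\right) \left(-18\right) = -72 - 18 i \sqrt{6}$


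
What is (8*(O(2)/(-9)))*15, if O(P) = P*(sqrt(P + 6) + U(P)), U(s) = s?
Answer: -160/3 - 160*sqrt(2)/3 ≈ -128.76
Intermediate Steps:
O(P) = P*(P + sqrt(6 + P)) (O(P) = P*(sqrt(P + 6) + P) = P*(sqrt(6 + P) + P) = P*(P + sqrt(6 + P)))
(8*(O(2)/(-9)))*15 = (8*((2*(2 + sqrt(6 + 2)))/(-9)))*15 = (8*((2*(2 + sqrt(8)))*(-1/9)))*15 = (8*((2*(2 + 2*sqrt(2)))*(-1/9)))*15 = (8*((4 + 4*sqrt(2))*(-1/9)))*15 = (8*(-4/9 - 4*sqrt(2)/9))*15 = (-32/9 - 32*sqrt(2)/9)*15 = -160/3 - 160*sqrt(2)/3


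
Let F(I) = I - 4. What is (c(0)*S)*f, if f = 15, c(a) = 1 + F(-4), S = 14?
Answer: -1470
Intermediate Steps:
F(I) = -4 + I
c(a) = -7 (c(a) = 1 + (-4 - 4) = 1 - 8 = -7)
(c(0)*S)*f = -7*14*15 = -98*15 = -1470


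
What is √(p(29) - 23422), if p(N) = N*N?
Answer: 3*I*√2509 ≈ 150.27*I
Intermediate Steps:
p(N) = N²
√(p(29) - 23422) = √(29² - 23422) = √(841 - 23422) = √(-22581) = 3*I*√2509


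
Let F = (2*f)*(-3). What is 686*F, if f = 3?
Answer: -12348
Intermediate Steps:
F = -18 (F = (2*3)*(-3) = 6*(-3) = -18)
686*F = 686*(-18) = -12348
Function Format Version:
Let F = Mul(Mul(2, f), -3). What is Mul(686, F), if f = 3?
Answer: -12348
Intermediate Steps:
F = -18 (F = Mul(Mul(2, 3), -3) = Mul(6, -3) = -18)
Mul(686, F) = Mul(686, -18) = -12348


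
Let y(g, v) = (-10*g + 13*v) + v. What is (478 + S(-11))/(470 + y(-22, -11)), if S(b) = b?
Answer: 467/536 ≈ 0.87127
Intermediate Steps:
y(g, v) = -10*g + 14*v
(478 + S(-11))/(470 + y(-22, -11)) = (478 - 11)/(470 + (-10*(-22) + 14*(-11))) = 467/(470 + (220 - 154)) = 467/(470 + 66) = 467/536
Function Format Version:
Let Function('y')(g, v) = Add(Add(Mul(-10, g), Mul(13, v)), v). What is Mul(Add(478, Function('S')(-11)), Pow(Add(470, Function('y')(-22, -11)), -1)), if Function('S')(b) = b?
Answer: Rational(467, 536) ≈ 0.87127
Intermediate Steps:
Function('y')(g, v) = Add(Mul(-10, g), Mul(14, v))
Mul(Add(478, Function('S')(-11)), Pow(Add(470, Function('y')(-22, -11)), -1)) = Mul(Add(478, -11), Pow(Add(470, Add(Mul(-10, -22), Mul(14, -11))), -1)) = Mul(467, Pow(Add(470, Add(220, -154)), -1)) = Mul(467, Pow(Add(470, 66), -1)) = Mul(467, Pow(536, -1)) = Mul(467, Rational(1, 536)) = Rational(467, 536)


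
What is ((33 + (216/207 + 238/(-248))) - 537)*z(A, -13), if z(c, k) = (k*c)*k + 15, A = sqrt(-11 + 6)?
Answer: -21557535/2852 - 242881561*I*sqrt(5)/2852 ≈ -7558.7 - 1.9043e+5*I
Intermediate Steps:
A = I*sqrt(5) (A = sqrt(-5) = I*sqrt(5) ≈ 2.2361*I)
z(c, k) = 15 + c*k**2 (z(c, k) = (c*k)*k + 15 = c*k**2 + 15 = 15 + c*k**2)
((33 + (216/207 + 238/(-248))) - 537)*z(A, -13) = ((33 + (216/207 + 238/(-248))) - 537)*(15 + (I*sqrt(5))*(-13)**2) = ((33 + (216*(1/207) + 238*(-1/248))) - 537)*(15 + (I*sqrt(5))*169) = ((33 + (24/23 - 119/124)) - 537)*(15 + 169*I*sqrt(5)) = ((33 + 239/2852) - 537)*(15 + 169*I*sqrt(5)) = (94355/2852 - 537)*(15 + 169*I*sqrt(5)) = -1437169*(15 + 169*I*sqrt(5))/2852 = -21557535/2852 - 242881561*I*sqrt(5)/2852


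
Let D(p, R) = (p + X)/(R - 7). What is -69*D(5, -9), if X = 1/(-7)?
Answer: 1173/56 ≈ 20.946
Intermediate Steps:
X = -1/7 ≈ -0.14286
D(p, R) = (-1/7 + p)/(-7 + R) (D(p, R) = (p - 1/7)/(R - 7) = (-1/7 + p)/(-7 + R))
-69*D(5, -9) = -69*(-1/7 + 5)/(-7 - 9) = -69*34/((-16)*7) = -(-69)*34/(16*7) = -69*(-17/56) = 1173/56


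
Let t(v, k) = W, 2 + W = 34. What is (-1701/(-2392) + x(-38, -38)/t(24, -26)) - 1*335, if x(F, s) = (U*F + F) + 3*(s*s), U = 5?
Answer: -492845/2392 ≈ -206.04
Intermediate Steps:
W = 32 (W = -2 + 34 = 32)
t(v, k) = 32
x(F, s) = 3*s² + 6*F (x(F, s) = (5*F + F) + 3*(s*s) = 6*F + 3*s² = 3*s² + 6*F)
(-1701/(-2392) + x(-38, -38)/t(24, -26)) - 1*335 = (-1701/(-2392) + (3*(-38)² + 6*(-38))/32) - 1*335 = (-1701*(-1/2392) + (3*1444 - 228)*(1/32)) - 335 = (1701/2392 + (4332 - 228)*(1/32)) - 335 = (1701/2392 + 4104*(1/32)) - 335 = (1701/2392 + 513/4) - 335 = 308475/2392 - 335 = -492845/2392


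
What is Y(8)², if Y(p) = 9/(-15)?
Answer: 9/25 ≈ 0.36000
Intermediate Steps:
Y(p) = -⅗ (Y(p) = 9*(-1/15) = -⅗)
Y(8)² = (-⅗)² = 9/25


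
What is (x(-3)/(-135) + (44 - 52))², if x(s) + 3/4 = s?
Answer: 82369/1296 ≈ 63.556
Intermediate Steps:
x(s) = -¾ + s
(x(-3)/(-135) + (44 - 52))² = ((-¾ - 3)/(-135) + (44 - 52))² = (-15/4*(-1/135) - 8)² = (1/36 - 8)² = (-287/36)² = 82369/1296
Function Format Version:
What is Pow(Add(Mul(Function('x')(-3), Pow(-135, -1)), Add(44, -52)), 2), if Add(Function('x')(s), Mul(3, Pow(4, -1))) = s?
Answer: Rational(82369, 1296) ≈ 63.556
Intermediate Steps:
Function('x')(s) = Add(Rational(-3, 4), s)
Pow(Add(Mul(Function('x')(-3), Pow(-135, -1)), Add(44, -52)), 2) = Pow(Add(Mul(Add(Rational(-3, 4), -3), Pow(-135, -1)), Add(44, -52)), 2) = Pow(Add(Mul(Rational(-15, 4), Rational(-1, 135)), -8), 2) = Pow(Add(Rational(1, 36), -8), 2) = Pow(Rational(-287, 36), 2) = Rational(82369, 1296)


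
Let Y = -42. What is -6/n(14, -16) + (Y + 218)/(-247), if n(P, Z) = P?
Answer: -1973/1729 ≈ -1.1411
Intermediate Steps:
-6/n(14, -16) + (Y + 218)/(-247) = -6/14 + (-42 + 218)/(-247) = -6*1/14 + 176*(-1/247) = -3/7 - 176/247 = -1973/1729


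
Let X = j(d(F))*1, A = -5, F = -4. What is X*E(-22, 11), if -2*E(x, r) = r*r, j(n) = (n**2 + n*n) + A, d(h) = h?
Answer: -3267/2 ≈ -1633.5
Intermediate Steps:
j(n) = -5 + 2*n**2 (j(n) = (n**2 + n*n) - 5 = (n**2 + n**2) - 5 = 2*n**2 - 5 = -5 + 2*n**2)
X = 27 (X = (-5 + 2*(-4)**2)*1 = (-5 + 2*16)*1 = (-5 + 32)*1 = 27*1 = 27)
E(x, r) = -r**2/2 (E(x, r) = -r*r/2 = -r**2/2)
X*E(-22, 11) = 27*(-1/2*11**2) = 27*(-1/2*121) = 27*(-121/2) = -3267/2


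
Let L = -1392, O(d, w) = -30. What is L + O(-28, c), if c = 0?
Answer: -1422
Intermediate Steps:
L + O(-28, c) = -1392 - 30 = -1422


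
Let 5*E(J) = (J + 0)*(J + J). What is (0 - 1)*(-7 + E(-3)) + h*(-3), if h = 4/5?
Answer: 1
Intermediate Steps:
E(J) = 2*J²/5 (E(J) = ((J + 0)*(J + J))/5 = (J*(2*J))/5 = (2*J²)/5 = 2*J²/5)
h = ⅘ (h = 4*(⅕) = ⅘ ≈ 0.80000)
(0 - 1)*(-7 + E(-3)) + h*(-3) = (0 - 1)*(-7 + (⅖)*(-3)²) + (⅘)*(-3) = -(-7 + (⅖)*9) - 12/5 = -(-7 + 18/5) - 12/5 = -1*(-17/5) - 12/5 = 17/5 - 12/5 = 1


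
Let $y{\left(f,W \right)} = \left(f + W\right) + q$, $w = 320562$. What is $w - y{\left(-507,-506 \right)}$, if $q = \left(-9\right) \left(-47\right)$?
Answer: $321152$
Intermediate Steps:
$q = 423$
$y{\left(f,W \right)} = 423 + W + f$ ($y{\left(f,W \right)} = \left(f + W\right) + 423 = \left(W + f\right) + 423 = 423 + W + f$)
$w - y{\left(-507,-506 \right)} = 320562 - \left(423 - 506 - 507\right) = 320562 - -590 = 320562 + 590 = 321152$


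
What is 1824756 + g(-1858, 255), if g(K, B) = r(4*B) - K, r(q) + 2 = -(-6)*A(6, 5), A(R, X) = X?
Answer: 1826642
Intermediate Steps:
r(q) = 28 (r(q) = -2 - (-6)*5 = -2 - 6*(-5) = -2 + 30 = 28)
g(K, B) = 28 - K
1824756 + g(-1858, 255) = 1824756 + (28 - 1*(-1858)) = 1824756 + (28 + 1858) = 1824756 + 1886 = 1826642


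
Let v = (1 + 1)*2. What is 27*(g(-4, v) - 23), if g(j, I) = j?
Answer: -729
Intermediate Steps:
v = 4 (v = 2*2 = 4)
27*(g(-4, v) - 23) = 27*(-4 - 23) = 27*(-27) = -729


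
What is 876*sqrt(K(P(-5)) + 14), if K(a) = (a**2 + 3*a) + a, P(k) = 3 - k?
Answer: 876*sqrt(110) ≈ 9187.6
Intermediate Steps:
K(a) = a**2 + 4*a
876*sqrt(K(P(-5)) + 14) = 876*sqrt((3 - 1*(-5))*(4 + (3 - 1*(-5))) + 14) = 876*sqrt((3 + 5)*(4 + (3 + 5)) + 14) = 876*sqrt(8*(4 + 8) + 14) = 876*sqrt(8*12 + 14) = 876*sqrt(96 + 14) = 876*sqrt(110)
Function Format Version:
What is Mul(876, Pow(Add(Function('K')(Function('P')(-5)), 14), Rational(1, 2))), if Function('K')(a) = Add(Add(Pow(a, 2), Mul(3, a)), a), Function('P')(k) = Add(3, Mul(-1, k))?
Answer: Mul(876, Pow(110, Rational(1, 2))) ≈ 9187.6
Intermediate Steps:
Function('K')(a) = Add(Pow(a, 2), Mul(4, a))
Mul(876, Pow(Add(Function('K')(Function('P')(-5)), 14), Rational(1, 2))) = Mul(876, Pow(Add(Mul(Add(3, Mul(-1, -5)), Add(4, Add(3, Mul(-1, -5)))), 14), Rational(1, 2))) = Mul(876, Pow(Add(Mul(Add(3, 5), Add(4, Add(3, 5))), 14), Rational(1, 2))) = Mul(876, Pow(Add(Mul(8, Add(4, 8)), 14), Rational(1, 2))) = Mul(876, Pow(Add(Mul(8, 12), 14), Rational(1, 2))) = Mul(876, Pow(Add(96, 14), Rational(1, 2))) = Mul(876, Pow(110, Rational(1, 2)))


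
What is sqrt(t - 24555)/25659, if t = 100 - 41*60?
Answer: I*sqrt(26915)/25659 ≈ 0.0063938*I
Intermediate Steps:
t = -2360 (t = 100 - 2460 = -2360)
sqrt(t - 24555)/25659 = sqrt(-2360 - 24555)/25659 = sqrt(-26915)*(1/25659) = (I*sqrt(26915))*(1/25659) = I*sqrt(26915)/25659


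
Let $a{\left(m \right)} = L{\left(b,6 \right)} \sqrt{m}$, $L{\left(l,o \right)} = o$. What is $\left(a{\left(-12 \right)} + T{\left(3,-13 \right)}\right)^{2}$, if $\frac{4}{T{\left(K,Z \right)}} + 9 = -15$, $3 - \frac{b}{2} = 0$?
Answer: $\frac{\left(1 - 72 i \sqrt{3}\right)^{2}}{36} \approx -431.97 - 6.9282 i$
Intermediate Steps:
$b = 6$ ($b = 6 - 0 = 6 + 0 = 6$)
$T{\left(K,Z \right)} = - \frac{1}{6}$ ($T{\left(K,Z \right)} = \frac{4}{-9 - 15} = \frac{4}{-24} = 4 \left(- \frac{1}{24}\right) = - \frac{1}{6}$)
$a{\left(m \right)} = 6 \sqrt{m}$
$\left(a{\left(-12 \right)} + T{\left(3,-13 \right)}\right)^{2} = \left(6 \sqrt{-12} - \frac{1}{6}\right)^{2} = \left(6 \cdot 2 i \sqrt{3} - \frac{1}{6}\right)^{2} = \left(12 i \sqrt{3} - \frac{1}{6}\right)^{2} = \left(- \frac{1}{6} + 12 i \sqrt{3}\right)^{2}$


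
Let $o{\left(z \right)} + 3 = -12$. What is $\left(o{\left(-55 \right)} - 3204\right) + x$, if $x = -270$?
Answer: $-3489$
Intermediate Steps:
$o{\left(z \right)} = -15$ ($o{\left(z \right)} = -3 - 12 = -15$)
$\left(o{\left(-55 \right)} - 3204\right) + x = \left(-15 - 3204\right) - 270 = -3219 - 270 = -3489$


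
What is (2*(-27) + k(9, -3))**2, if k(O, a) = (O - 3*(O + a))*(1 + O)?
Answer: 20736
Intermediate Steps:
k(O, a) = (1 + O)*(-3*a - 2*O) (k(O, a) = (O + (-3*O - 3*a))*(1 + O) = (-3*a - 2*O)*(1 + O) = (1 + O)*(-3*a - 2*O))
(2*(-27) + k(9, -3))**2 = (2*(-27) + (-3*(-3) - 2*9 - 2*9**2 - 3*9*(-3)))**2 = (-54 + (9 - 18 - 2*81 + 81))**2 = (-54 + (9 - 18 - 162 + 81))**2 = (-54 - 90)**2 = (-144)**2 = 20736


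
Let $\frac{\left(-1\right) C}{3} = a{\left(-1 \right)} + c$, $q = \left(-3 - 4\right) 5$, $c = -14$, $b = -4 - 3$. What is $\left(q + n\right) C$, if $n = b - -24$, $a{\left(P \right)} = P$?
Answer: $-810$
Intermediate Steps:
$b = -7$
$q = -35$ ($q = \left(-7\right) 5 = -35$)
$n = 17$ ($n = -7 - -24 = -7 + 24 = 17$)
$C = 45$ ($C = - 3 \left(-1 - 14\right) = \left(-3\right) \left(-15\right) = 45$)
$\left(q + n\right) C = \left(-35 + 17\right) 45 = \left(-18\right) 45 = -810$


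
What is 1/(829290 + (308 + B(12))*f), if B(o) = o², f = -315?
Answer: 1/686910 ≈ 1.4558e-6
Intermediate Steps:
1/(829290 + (308 + B(12))*f) = 1/(829290 + (308 + 12²)*(-315)) = 1/(829290 + (308 + 144)*(-315)) = 1/(829290 + 452*(-315)) = 1/(829290 - 142380) = 1/686910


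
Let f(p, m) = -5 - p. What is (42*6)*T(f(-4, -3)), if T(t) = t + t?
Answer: -504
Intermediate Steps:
T(t) = 2*t
(42*6)*T(f(-4, -3)) = (42*6)*(2*(-5 - 1*(-4))) = 252*(2*(-5 + 4)) = 252*(2*(-1)) = 252*(-2) = -504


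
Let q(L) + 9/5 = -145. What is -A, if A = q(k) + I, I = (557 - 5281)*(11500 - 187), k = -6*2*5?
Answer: 267213794/5 ≈ 5.3443e+7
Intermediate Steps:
k = -60 (k = -12*5 = -60)
q(L) = -734/5 (q(L) = -9/5 - 145 = -734/5)
I = -53442612 (I = -4724*11313 = -53442612)
A = -267213794/5 (A = -734/5 - 53442612 = -267213794/5 ≈ -5.3443e+7)
-A = -1*(-267213794/5) = 267213794/5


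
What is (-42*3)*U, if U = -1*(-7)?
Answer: -882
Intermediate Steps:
U = 7
(-42*3)*U = -42*3*7 = -126*7 = -882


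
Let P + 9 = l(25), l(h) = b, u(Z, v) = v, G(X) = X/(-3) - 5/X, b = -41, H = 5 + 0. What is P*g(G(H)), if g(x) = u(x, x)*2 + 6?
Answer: -100/3 ≈ -33.333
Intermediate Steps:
H = 5
G(X) = -5/X - X/3 (G(X) = X*(-⅓) - 5/X = -X/3 - 5/X = -5/X - X/3)
l(h) = -41
P = -50 (P = -9 - 41 = -50)
g(x) = 6 + 2*x (g(x) = x*2 + 6 = 2*x + 6 = 6 + 2*x)
P*g(G(H)) = -50*(6 + 2*(-5/5 - ⅓*5)) = -50*(6 + 2*(-5*⅕ - 5/3)) = -50*(6 + 2*(-1 - 5/3)) = -50*(6 + 2*(-8/3)) = -50*(6 - 16/3) = -50*⅔ = -100/3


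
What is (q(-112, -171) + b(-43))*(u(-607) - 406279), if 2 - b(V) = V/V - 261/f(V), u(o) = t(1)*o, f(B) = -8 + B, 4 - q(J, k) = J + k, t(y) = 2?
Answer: -1959633837/17 ≈ -1.1527e+8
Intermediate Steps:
q(J, k) = 4 - J - k (q(J, k) = 4 - (J + k) = 4 + (-J - k) = 4 - J - k)
u(o) = 2*o
b(V) = 1 + 261/(-8 + V) (b(V) = 2 - (V/V - 261/(-8 + V)) = 2 - (1 - 261/(-8 + V)) = 2 + (-1 + 261/(-8 + V)) = 1 + 261/(-8 + V))
(q(-112, -171) + b(-43))*(u(-607) - 406279) = ((4 - 1*(-112) - 1*(-171)) + (253 - 43)/(-8 - 43))*(2*(-607) - 406279) = ((4 + 112 + 171) + 210/(-51))*(-1214 - 406279) = (287 - 1/51*210)*(-407493) = (287 - 70/17)*(-407493) = (4809/17)*(-407493) = -1959633837/17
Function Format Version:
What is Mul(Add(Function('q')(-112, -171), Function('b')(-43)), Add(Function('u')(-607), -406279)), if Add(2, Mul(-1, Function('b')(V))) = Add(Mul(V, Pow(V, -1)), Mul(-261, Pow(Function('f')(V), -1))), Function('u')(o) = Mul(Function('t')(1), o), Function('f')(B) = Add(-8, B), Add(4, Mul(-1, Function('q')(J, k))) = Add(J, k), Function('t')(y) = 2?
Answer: Rational(-1959633837, 17) ≈ -1.1527e+8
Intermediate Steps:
Function('q')(J, k) = Add(4, Mul(-1, J), Mul(-1, k)) (Function('q')(J, k) = Add(4, Mul(-1, Add(J, k))) = Add(4, Add(Mul(-1, J), Mul(-1, k))) = Add(4, Mul(-1, J), Mul(-1, k)))
Function('u')(o) = Mul(2, o)
Function('b')(V) = Add(1, Mul(261, Pow(Add(-8, V), -1))) (Function('b')(V) = Add(2, Mul(-1, Add(Mul(V, Pow(V, -1)), Mul(-261, Pow(Add(-8, V), -1))))) = Add(2, Mul(-1, Add(1, Mul(-261, Pow(Add(-8, V), -1))))) = Add(2, Add(-1, Mul(261, Pow(Add(-8, V), -1)))) = Add(1, Mul(261, Pow(Add(-8, V), -1))))
Mul(Add(Function('q')(-112, -171), Function('b')(-43)), Add(Function('u')(-607), -406279)) = Mul(Add(Add(4, Mul(-1, -112), Mul(-1, -171)), Mul(Pow(Add(-8, -43), -1), Add(253, -43))), Add(Mul(2, -607), -406279)) = Mul(Add(Add(4, 112, 171), Mul(Pow(-51, -1), 210)), Add(-1214, -406279)) = Mul(Add(287, Mul(Rational(-1, 51), 210)), -407493) = Mul(Add(287, Rational(-70, 17)), -407493) = Mul(Rational(4809, 17), -407493) = Rational(-1959633837, 17)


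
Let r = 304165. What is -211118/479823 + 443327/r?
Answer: 148503784651/145945362795 ≈ 1.0175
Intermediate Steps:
-211118/479823 + 443327/r = -211118/479823 + 443327/304165 = 148503784651/145945362795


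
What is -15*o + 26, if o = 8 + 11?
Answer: -259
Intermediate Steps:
o = 19
-15*o + 26 = -15*19 + 26 = -285 + 26 = -259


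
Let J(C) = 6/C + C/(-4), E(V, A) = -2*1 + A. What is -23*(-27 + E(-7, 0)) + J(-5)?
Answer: 13341/20 ≈ 667.05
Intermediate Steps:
E(V, A) = -2 + A
J(C) = 6/C - C/4 (J(C) = 6/C + C*(-¼) = 6/C - C/4)
-23*(-27 + E(-7, 0)) + J(-5) = -23*(-27 + (-2 + 0)) + (6/(-5) - ¼*(-5)) = -23*(-27 - 2) + (6*(-⅕) + 5/4) = -23*(-29) + (-6/5 + 5/4) = 667 + 1/20 = 13341/20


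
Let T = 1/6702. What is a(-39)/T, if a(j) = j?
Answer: -261378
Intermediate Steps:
T = 1/6702 ≈ 0.00014921
a(-39)/T = -39/1/6702 = -39*6702 = -261378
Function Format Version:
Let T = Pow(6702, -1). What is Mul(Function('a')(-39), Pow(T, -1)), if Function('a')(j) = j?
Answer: -261378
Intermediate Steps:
T = Rational(1, 6702) ≈ 0.00014921
Mul(Function('a')(-39), Pow(T, -1)) = Mul(-39, Pow(Rational(1, 6702), -1)) = Mul(-39, 6702) = -261378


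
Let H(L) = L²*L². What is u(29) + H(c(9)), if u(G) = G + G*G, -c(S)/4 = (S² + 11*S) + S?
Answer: 326653400166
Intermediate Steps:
c(S) = -48*S - 4*S² (c(S) = -4*((S² + 11*S) + S) = -4*(S² + 12*S) = -48*S - 4*S²)
u(G) = G + G²
H(L) = L⁴
u(29) + H(c(9)) = 29*(1 + 29) + (-4*9*(12 + 9))⁴ = 29*30 + (-4*9*21)⁴ = 870 + (-756)⁴ = 870 + 326653399296 = 326653400166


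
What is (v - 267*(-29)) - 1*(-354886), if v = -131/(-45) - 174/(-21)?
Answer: 114231662/315 ≈ 3.6264e+5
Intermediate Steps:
v = 3527/315 (v = -131*(-1/45) - 174*(-1/21) = 131/45 + 58/7 = 3527/315 ≈ 11.197)
(v - 267*(-29)) - 1*(-354886) = (3527/315 - 267*(-29)) - 1*(-354886) = (3527/315 + 7743) + 354886 = 2442572/315 + 354886 = 114231662/315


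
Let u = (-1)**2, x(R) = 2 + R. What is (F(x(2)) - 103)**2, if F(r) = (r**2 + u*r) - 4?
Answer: 7569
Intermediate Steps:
u = 1
F(r) = -4 + r + r**2 (F(r) = (r**2 + 1*r) - 4 = (r**2 + r) - 4 = (r + r**2) - 4 = -4 + r + r**2)
(F(x(2)) - 103)**2 = ((-4 + (2 + 2) + (2 + 2)**2) - 103)**2 = ((-4 + 4 + 4**2) - 103)**2 = ((-4 + 4 + 16) - 103)**2 = (16 - 103)**2 = (-87)**2 = 7569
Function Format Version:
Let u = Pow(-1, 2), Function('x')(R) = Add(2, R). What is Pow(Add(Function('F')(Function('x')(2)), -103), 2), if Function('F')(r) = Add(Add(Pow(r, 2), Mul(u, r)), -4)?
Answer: 7569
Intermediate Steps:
u = 1
Function('F')(r) = Add(-4, r, Pow(r, 2)) (Function('F')(r) = Add(Add(Pow(r, 2), Mul(1, r)), -4) = Add(Add(Pow(r, 2), r), -4) = Add(Add(r, Pow(r, 2)), -4) = Add(-4, r, Pow(r, 2)))
Pow(Add(Function('F')(Function('x')(2)), -103), 2) = Pow(Add(Add(-4, Add(2, 2), Pow(Add(2, 2), 2)), -103), 2) = Pow(Add(Add(-4, 4, Pow(4, 2)), -103), 2) = Pow(Add(Add(-4, 4, 16), -103), 2) = Pow(Add(16, -103), 2) = Pow(-87, 2) = 7569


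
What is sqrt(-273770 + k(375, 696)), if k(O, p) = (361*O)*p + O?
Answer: sqrt(93947605) ≈ 9692.7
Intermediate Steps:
k(O, p) = O + 361*O*p (k(O, p) = 361*O*p + O = O + 361*O*p)
sqrt(-273770 + k(375, 696)) = sqrt(-273770 + 375*(1 + 361*696)) = sqrt(-273770 + 375*(1 + 251256)) = sqrt(-273770 + 375*251257) = sqrt(-273770 + 94221375) = sqrt(93947605)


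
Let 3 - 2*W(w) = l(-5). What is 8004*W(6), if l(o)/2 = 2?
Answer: -4002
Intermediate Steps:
l(o) = 4 (l(o) = 2*2 = 4)
W(w) = -1/2 (W(w) = 3/2 - 1/2*4 = 3/2 - 2 = -1/2)
8004*W(6) = 8004*(-1/2) = -4002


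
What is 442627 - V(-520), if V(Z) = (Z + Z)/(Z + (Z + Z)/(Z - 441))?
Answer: 424477371/959 ≈ 4.4263e+5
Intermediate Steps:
V(Z) = 2*Z/(Z + 2*Z/(-441 + Z)) (V(Z) = (2*Z)/(Z + (2*Z)/(-441 + Z)) = (2*Z)/(Z + 2*Z/(-441 + Z)) = 2*Z/(Z + 2*Z/(-441 + Z)))
442627 - V(-520) = 442627 - 2*(-441 - 520)/(-439 - 520) = 442627 - 2*(-961)/(-959) = 442627 - 2*(-1)*(-961)/959 = 442627 - 1*1922/959 = 442627 - 1922/959 = 424477371/959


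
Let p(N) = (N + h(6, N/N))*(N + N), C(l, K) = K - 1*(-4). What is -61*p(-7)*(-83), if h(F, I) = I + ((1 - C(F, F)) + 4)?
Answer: 779702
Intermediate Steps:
C(l, K) = 4 + K (C(l, K) = K + 4 = 4 + K)
h(F, I) = 1 + I - F (h(F, I) = I + ((1 - (4 + F)) + 4) = I + ((1 + (-4 - F)) + 4) = I + ((-3 - F) + 4) = I + (1 - F) = 1 + I - F)
p(N) = 2*N*(-4 + N) (p(N) = (N + (1 + N/N - 1*6))*(N + N) = (N + (1 + 1 - 6))*(2*N) = (N - 4)*(2*N) = (-4 + N)*(2*N) = 2*N*(-4 + N))
-61*p(-7)*(-83) = -122*(-7)*(-4 - 7)*(-83) = -122*(-7)*(-11)*(-83) = -61*154*(-83) = -9394*(-83) = 779702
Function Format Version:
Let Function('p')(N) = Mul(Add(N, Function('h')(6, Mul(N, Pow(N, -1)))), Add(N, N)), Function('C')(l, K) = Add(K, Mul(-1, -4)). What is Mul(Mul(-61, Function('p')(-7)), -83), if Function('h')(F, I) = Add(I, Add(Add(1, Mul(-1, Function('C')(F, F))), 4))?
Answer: 779702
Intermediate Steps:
Function('C')(l, K) = Add(4, K) (Function('C')(l, K) = Add(K, 4) = Add(4, K))
Function('h')(F, I) = Add(1, I, Mul(-1, F)) (Function('h')(F, I) = Add(I, Add(Add(1, Mul(-1, Add(4, F))), 4)) = Add(I, Add(Add(1, Add(-4, Mul(-1, F))), 4)) = Add(I, Add(Add(-3, Mul(-1, F)), 4)) = Add(I, Add(1, Mul(-1, F))) = Add(1, I, Mul(-1, F)))
Function('p')(N) = Mul(2, N, Add(-4, N)) (Function('p')(N) = Mul(Add(N, Add(1, Mul(N, Pow(N, -1)), Mul(-1, 6))), Add(N, N)) = Mul(Add(N, Add(1, 1, -6)), Mul(2, N)) = Mul(Add(N, -4), Mul(2, N)) = Mul(Add(-4, N), Mul(2, N)) = Mul(2, N, Add(-4, N)))
Mul(Mul(-61, Function('p')(-7)), -83) = Mul(Mul(-61, Mul(2, -7, Add(-4, -7))), -83) = Mul(Mul(-61, Mul(2, -7, -11)), -83) = Mul(Mul(-61, 154), -83) = Mul(-9394, -83) = 779702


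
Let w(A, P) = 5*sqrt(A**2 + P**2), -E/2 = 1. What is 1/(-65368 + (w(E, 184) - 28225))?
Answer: -93593/8758803149 - 10*sqrt(8465)/8758803149 ≈ -1.0791e-5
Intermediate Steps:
E = -2 (E = -2*1 = -2)
1/(-65368 + (w(E, 184) - 28225)) = 1/(-65368 + (5*sqrt((-2)**2 + 184**2) - 28225)) = 1/(-65368 + (5*sqrt(4 + 33856) - 28225)) = 1/(-65368 + (5*sqrt(33860) - 28225)) = 1/(-65368 + (5*(2*sqrt(8465)) - 28225)) = 1/(-65368 + (10*sqrt(8465) - 28225)) = 1/(-65368 + (-28225 + 10*sqrt(8465))) = 1/(-93593 + 10*sqrt(8465))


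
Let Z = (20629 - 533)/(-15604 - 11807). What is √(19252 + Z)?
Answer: 2*√3616172025909/27411 ≈ 138.75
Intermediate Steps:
Z = -20096/27411 (Z = 20096/(-27411) = 20096*(-1/27411) = -20096/27411 ≈ -0.73314)
√(19252 + Z) = √(19252 - 20096/27411) = √(527696476/27411) = 2*√3616172025909/27411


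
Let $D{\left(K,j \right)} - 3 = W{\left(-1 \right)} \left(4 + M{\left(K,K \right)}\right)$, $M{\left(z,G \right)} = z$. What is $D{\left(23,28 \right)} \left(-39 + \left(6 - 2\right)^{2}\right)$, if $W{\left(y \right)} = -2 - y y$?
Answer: $1794$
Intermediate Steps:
$W{\left(y \right)} = -2 - y^{2}$
$D{\left(K,j \right)} = -9 - 3 K$ ($D{\left(K,j \right)} = 3 + \left(-2 - \left(-1\right)^{2}\right) \left(4 + K\right) = 3 + \left(-2 - 1\right) \left(4 + K\right) = 3 - 3 \left(4 + K\right) = 3 - \left(12 + 3 K\right) = -9 - 3 K$)
$D{\left(23,28 \right)} \left(-39 + \left(6 - 2\right)^{2}\right) = \left(-9 - 69\right) \left(-39 + \left(6 - 2\right)^{2}\right) = \left(-9 - 69\right) \left(-39 + 4^{2}\right) = - 78 \left(-39 + 16\right) = \left(-78\right) \left(-23\right) = 1794$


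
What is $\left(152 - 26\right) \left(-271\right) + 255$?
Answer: $-33891$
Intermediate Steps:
$\left(152 - 26\right) \left(-271\right) + 255 = 126 \left(-271\right) + 255 = -34146 + 255 = -33891$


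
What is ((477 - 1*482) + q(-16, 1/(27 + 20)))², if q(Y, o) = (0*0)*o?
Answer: 25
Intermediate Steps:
q(Y, o) = 0 (q(Y, o) = 0*o = 0)
((477 - 1*482) + q(-16, 1/(27 + 20)))² = ((477 - 1*482) + 0)² = ((477 - 482) + 0)² = (-5 + 0)² = (-5)² = 25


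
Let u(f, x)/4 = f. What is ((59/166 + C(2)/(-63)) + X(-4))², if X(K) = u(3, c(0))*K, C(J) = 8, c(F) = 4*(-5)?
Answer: 249595164025/109369764 ≈ 2282.1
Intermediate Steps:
c(F) = -20
u(f, x) = 4*f
X(K) = 12*K (X(K) = (4*3)*K = 12*K)
((59/166 + C(2)/(-63)) + X(-4))² = ((59/166 + 8/(-63)) + 12*(-4))² = ((59*(1/166) + 8*(-1/63)) - 48)² = ((59/166 - 8/63) - 48)² = (2389/10458 - 48)² = (-499595/10458)² = 249595164025/109369764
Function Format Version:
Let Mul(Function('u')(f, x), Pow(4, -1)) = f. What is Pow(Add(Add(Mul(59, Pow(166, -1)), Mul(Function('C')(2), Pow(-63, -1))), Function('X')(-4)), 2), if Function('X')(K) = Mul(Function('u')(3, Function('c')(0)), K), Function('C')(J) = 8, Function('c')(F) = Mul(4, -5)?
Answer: Rational(249595164025, 109369764) ≈ 2282.1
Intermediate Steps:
Function('c')(F) = -20
Function('u')(f, x) = Mul(4, f)
Function('X')(K) = Mul(12, K) (Function('X')(K) = Mul(Mul(4, 3), K) = Mul(12, K))
Pow(Add(Add(Mul(59, Pow(166, -1)), Mul(Function('C')(2), Pow(-63, -1))), Function('X')(-4)), 2) = Pow(Add(Add(Mul(59, Pow(166, -1)), Mul(8, Pow(-63, -1))), Mul(12, -4)), 2) = Pow(Add(Add(Mul(59, Rational(1, 166)), Mul(8, Rational(-1, 63))), -48), 2) = Pow(Add(Add(Rational(59, 166), Rational(-8, 63)), -48), 2) = Pow(Add(Rational(2389, 10458), -48), 2) = Pow(Rational(-499595, 10458), 2) = Rational(249595164025, 109369764)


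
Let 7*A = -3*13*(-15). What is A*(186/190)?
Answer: 10881/133 ≈ 81.812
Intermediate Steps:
A = 585/7 (A = (-3*13*(-15))/7 = (-39*(-15))/7 = (⅐)*585 = 585/7 ≈ 83.571)
A*(186/190) = 585*(186/190)/7 = 585*(186*(1/190))/7 = (585/7)*(93/95) = 10881/133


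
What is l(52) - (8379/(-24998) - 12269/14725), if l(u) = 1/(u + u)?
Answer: 22548272099/19140968600 ≈ 1.1780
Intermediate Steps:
l(u) = 1/(2*u)
l(52) - (8379/(-24998) - 12269/14725) = (½)/52 - (8379/(-24998) - 12269/14725) = (½)*(1/52) - (8379*(-1/24998) - 12269*1/14725) = 1/104 - (-8379/24998 - 12269/14725) = 1/104 - 1*(-430081237/368095550) = 1/104 + 430081237/368095550 = 22548272099/19140968600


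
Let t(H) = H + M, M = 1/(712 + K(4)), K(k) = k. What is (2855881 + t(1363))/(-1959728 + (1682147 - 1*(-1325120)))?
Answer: 2045786705/750037924 ≈ 2.7276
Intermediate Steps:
M = 1/716 (M = 1/(712 + 4) = 1/716 ≈ 0.0013966)
t(H) = 1/716 + H (t(H) = H + 1/716 = 1/716 + H)
(2855881 + t(1363))/(-1959728 + (1682147 - 1*(-1325120))) = (2855881 + (1/716 + 1363))/(-1959728 + (1682147 - 1*(-1325120))) = (2855881 + 975909/716)/(-1959728 + (1682147 + 1325120)) = 2045786705/(716*(-1959728 + 3007267)) = (2045786705/716)/1047539 = (2045786705/716)*(1/1047539) = 2045786705/750037924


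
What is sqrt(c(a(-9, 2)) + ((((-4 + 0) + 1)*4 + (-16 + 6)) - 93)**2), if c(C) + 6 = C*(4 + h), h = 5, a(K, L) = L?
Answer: sqrt(13237) ≈ 115.05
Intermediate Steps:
c(C) = -6 + 9*C (c(C) = -6 + C*(4 + 5) = -6 + C*9 = -6 + 9*C)
sqrt(c(a(-9, 2)) + ((((-4 + 0) + 1)*4 + (-16 + 6)) - 93)**2) = sqrt((-6 + 9*2) + ((((-4 + 0) + 1)*4 + (-16 + 6)) - 93)**2) = sqrt((-6 + 18) + (((-4 + 1)*4 - 10) - 93)**2) = sqrt(12 + ((-3*4 - 10) - 93)**2) = sqrt(12 + ((-12 - 10) - 93)**2) = sqrt(12 + (-22 - 93)**2) = sqrt(12 + (-115)**2) = sqrt(12 + 13225) = sqrt(13237)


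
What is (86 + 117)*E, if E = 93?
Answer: 18879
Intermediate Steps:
(86 + 117)*E = (86 + 117)*93 = 203*93 = 18879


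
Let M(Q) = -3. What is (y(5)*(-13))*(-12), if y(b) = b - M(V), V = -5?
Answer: 1248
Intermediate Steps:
y(b) = 3 + b (y(b) = b - 1*(-3) = b + 3 = 3 + b)
(y(5)*(-13))*(-12) = ((3 + 5)*(-13))*(-12) = (8*(-13))*(-12) = -104*(-12) = 1248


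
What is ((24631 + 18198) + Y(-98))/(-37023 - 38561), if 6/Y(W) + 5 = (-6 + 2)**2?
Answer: -471125/831424 ≈ -0.56665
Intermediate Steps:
Y(W) = 6/11 (Y(W) = 6/(-5 + (-6 + 2)**2) = 6/(-5 + (-4)**2) = 6/(-5 + 16) = 6/11)
((24631 + 18198) + Y(-98))/(-37023 - 38561) = ((24631 + 18198) + 6/11)/(-37023 - 38561) = (42829 + 6/11)/(-75584) = (471125/11)*(-1/75584) = -471125/831424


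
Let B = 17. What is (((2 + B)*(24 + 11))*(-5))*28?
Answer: -93100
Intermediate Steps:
(((2 + B)*(24 + 11))*(-5))*28 = (((2 + 17)*(24 + 11))*(-5))*28 = ((19*35)*(-5))*28 = (665*(-5))*28 = -3325*28 = -93100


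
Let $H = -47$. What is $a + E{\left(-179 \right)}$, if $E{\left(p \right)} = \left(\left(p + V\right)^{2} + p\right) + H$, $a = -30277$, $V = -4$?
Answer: $2986$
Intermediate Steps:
$E{\left(p \right)} = -47 + p + \left(-4 + p\right)^{2}$ ($E{\left(p \right)} = \left(\left(p - 4\right)^{2} + p\right) - 47 = \left(\left(-4 + p\right)^{2} + p\right) - 47 = \left(p + \left(-4 + p\right)^{2}\right) - 47 = -47 + p + \left(-4 + p\right)^{2}$)
$a + E{\left(-179 \right)} = -30277 - \left(226 - \left(-4 - 179\right)^{2}\right) = -30277 - \left(226 - 33489\right) = -30277 - -33263 = -30277 + 33263 = 2986$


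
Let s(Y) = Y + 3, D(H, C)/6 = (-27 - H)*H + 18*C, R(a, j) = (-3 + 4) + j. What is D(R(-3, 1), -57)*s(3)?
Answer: -39024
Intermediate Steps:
R(a, j) = 1 + j
D(H, C) = 108*C + 6*H*(-27 - H) (D(H, C) = 6*((-27 - H)*H + 18*C) = 6*(H*(-27 - H) + 18*C) = 6*(18*C + H*(-27 - H)) = 108*C + 6*H*(-27 - H))
s(Y) = 3 + Y
D(R(-3, 1), -57)*s(3) = (-162*(1 + 1) - 6*(1 + 1)² + 108*(-57))*(3 + 3) = (-162*2 - 6*2² - 6156)*6 = (-324 - 6*4 - 6156)*6 = (-324 - 24 - 6156)*6 = -6504*6 = -39024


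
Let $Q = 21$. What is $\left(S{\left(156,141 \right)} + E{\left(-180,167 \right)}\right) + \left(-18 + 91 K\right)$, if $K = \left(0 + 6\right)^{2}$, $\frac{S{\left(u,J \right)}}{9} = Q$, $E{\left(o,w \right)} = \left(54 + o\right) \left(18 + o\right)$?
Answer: $23859$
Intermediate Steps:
$E{\left(o,w \right)} = \left(18 + o\right) \left(54 + o\right)$
$S{\left(u,J \right)} = 189$ ($S{\left(u,J \right)} = 9 \cdot 21 = 189$)
$K = 36$ ($K = 6^{2} = 36$)
$\left(S{\left(156,141 \right)} + E{\left(-180,167 \right)}\right) + \left(-18 + 91 K\right) = \left(189 + \left(972 + \left(-180\right)^{2} + 72 \left(-180\right)\right)\right) + \left(-18 + 91 \cdot 36\right) = \left(189 + \left(972 + 32400 - 12960\right)\right) + \left(-18 + 3276\right) = \left(189 + 20412\right) + 3258 = 20601 + 3258 = 23859$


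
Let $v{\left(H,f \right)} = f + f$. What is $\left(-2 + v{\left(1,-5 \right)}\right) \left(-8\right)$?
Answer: $96$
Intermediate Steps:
$v{\left(H,f \right)} = 2 f$
$\left(-2 + v{\left(1,-5 \right)}\right) \left(-8\right) = \left(-2 + 2 \left(-5\right)\right) \left(-8\right) = \left(-2 - 10\right) \left(-8\right) = \left(-12\right) \left(-8\right) = 96$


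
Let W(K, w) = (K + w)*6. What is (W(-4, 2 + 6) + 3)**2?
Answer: 729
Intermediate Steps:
W(K, w) = 6*K + 6*w
(W(-4, 2 + 6) + 3)**2 = ((6*(-4) + 6*(2 + 6)) + 3)**2 = ((-24 + 6*8) + 3)**2 = ((-24 + 48) + 3)**2 = (24 + 3)**2 = 27**2 = 729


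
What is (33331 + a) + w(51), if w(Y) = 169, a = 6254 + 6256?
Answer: 46010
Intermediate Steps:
a = 12510
(33331 + a) + w(51) = (33331 + 12510) + 169 = 45841 + 169 = 46010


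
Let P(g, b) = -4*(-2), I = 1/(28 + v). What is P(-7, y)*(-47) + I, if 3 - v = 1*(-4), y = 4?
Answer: -13159/35 ≈ -375.97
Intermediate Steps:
v = 7 (v = 3 - (-4) = 3 - 1*(-4) = 3 + 4 = 7)
I = 1/35 (I = 1/(28 + 7) = 1/35 ≈ 0.028571)
P(g, b) = 8
P(-7, y)*(-47) + I = 8*(-47) + 1/35 = -376 + 1/35 = -13159/35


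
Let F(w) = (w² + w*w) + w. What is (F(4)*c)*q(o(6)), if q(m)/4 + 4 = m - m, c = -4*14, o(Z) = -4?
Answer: 32256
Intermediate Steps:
F(w) = w + 2*w² (F(w) = (w² + w²) + w = 2*w² + w = w + 2*w²)
c = -56
q(m) = -16 (q(m) = -16 + 4*(m - m) = -16 + 4*0 = -16 + 0 = -16)
(F(4)*c)*q(o(6)) = ((4*(1 + 2*4))*(-56))*(-16) = ((4*(1 + 8))*(-56))*(-16) = ((4*9)*(-56))*(-16) = (36*(-56))*(-16) = -2016*(-16) = 32256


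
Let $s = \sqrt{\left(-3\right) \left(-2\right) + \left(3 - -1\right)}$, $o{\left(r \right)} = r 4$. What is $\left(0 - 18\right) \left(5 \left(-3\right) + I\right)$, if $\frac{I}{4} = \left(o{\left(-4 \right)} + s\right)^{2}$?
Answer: $-18882 + 2304 \sqrt{10} \approx -11596.0$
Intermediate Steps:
$o{\left(r \right)} = 4 r$
$s = \sqrt{10}$ ($s = \sqrt{6 + \left(3 + 1\right)} = \sqrt{6 + 4} = \sqrt{10} \approx 3.1623$)
$I = 4 \left(-16 + \sqrt{10}\right)^{2}$ ($I = 4 \left(4 \left(-4\right) + \sqrt{10}\right)^{2} = 4 \left(-16 + \sqrt{10}\right)^{2} \approx 659.23$)
$\left(0 - 18\right) \left(5 \left(-3\right) + I\right) = \left(0 - 18\right) \left(5 \left(-3\right) + \left(1064 - 128 \sqrt{10}\right)\right) = - 18 \left(-15 + \left(1064 - 128 \sqrt{10}\right)\right) = - 18 \left(1049 - 128 \sqrt{10}\right) = -18882 + 2304 \sqrt{10}$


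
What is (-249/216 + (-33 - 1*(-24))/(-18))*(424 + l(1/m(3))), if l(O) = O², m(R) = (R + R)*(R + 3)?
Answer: -25826735/93312 ≈ -276.78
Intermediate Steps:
m(R) = 2*R*(3 + R) (m(R) = (2*R)*(3 + R) = 2*R*(3 + R))
(-249/216 + (-33 - 1*(-24))/(-18))*(424 + l(1/m(3))) = (-249/216 + (-33 - 1*(-24))/(-18))*(424 + (1/(2*3*(3 + 3)))²) = (-249*1/216 + (-33 + 24)*(-1/18))*(424 + (1/(2*3*6))²) = (-83/72 - 9*(-1/18))*(424 + (1/36)²) = (-83/72 + ½)*(424 + (1/36)²) = -47*(424 + 1/1296)/72 = -47/72*549505/1296 = -25826735/93312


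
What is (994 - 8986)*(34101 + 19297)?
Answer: -426756816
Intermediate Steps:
(994 - 8986)*(34101 + 19297) = -7992*53398 = -426756816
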